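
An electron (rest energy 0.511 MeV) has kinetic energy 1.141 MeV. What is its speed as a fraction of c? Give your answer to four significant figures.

0.9510c

K = (γ−1)mc², so γ = 1 + 1.141/0.511 = 3.2329.
Then v/c = √(1 − γ⁻²) = √(1 − 0.0956787) = √0.9043213 = 0.9510.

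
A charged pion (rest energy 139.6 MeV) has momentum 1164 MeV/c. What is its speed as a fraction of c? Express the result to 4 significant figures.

0.9929c

βγ = pc/(mc²) = 1164/139.6 = 8.3381.
Since γ² = 1 + (βγ)² = 70.5239, γ = √70.5239 = 8.39785, and β = (βγ)/γ = 8.3381/8.39785 = 0.9929.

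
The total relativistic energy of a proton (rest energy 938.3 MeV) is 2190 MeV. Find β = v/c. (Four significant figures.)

γ = E/(mc²) = 2190/938.3 = 2.334.
β = √(1 − 1/γ²) = √(1 − 0.183569) = √0.816431 = 0.9036.

0.9036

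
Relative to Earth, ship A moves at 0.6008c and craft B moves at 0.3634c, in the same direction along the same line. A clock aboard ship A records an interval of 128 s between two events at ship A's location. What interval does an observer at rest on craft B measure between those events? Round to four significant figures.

134.3 s

Speed of ship A in craft B's frame: u = (v_A − v_B)/(1 − v_A v_B/c²) = (0.6008 − 0.3634)/(1 − 0.6008×0.3634) = 0.2374/0.78166928 = 0.30371; |u| = 0.30371c.
At |u| = 0.30371c, γ = (1 − 0.0922398)^(−1/2) = 1.0496.
The clock on ship A records proper time, so craft B measures Δt = γΔτ = 1.0496 × 128 = 134.3 s.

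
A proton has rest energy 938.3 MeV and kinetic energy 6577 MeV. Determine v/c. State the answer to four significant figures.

γ = 1 + K/(mc²) = 1 + 6577/938.3 = 8.0095.
β = √(1 − 1/γ²) = √(1 − 0.015588) = √0.984412 = 0.9922.

0.9922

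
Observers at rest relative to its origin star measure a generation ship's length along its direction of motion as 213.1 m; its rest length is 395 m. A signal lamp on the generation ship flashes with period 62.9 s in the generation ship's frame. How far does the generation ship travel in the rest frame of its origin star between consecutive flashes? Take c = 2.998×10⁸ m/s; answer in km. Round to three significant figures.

2.94×10^7 km

Length contraction gives γ = L₀/L = 395/213.1 = 1.85359.
β = √(1 − 1/γ²) = 0.84199. Lab-frame period = γτ = 1.85359×62.9 s = 116.59 s. Distance = βc × γτ = 0.84199 × 2.998×10⁸ m/s × 116.59 s = 2.9431×10^10 m = 2.94×10^7 km.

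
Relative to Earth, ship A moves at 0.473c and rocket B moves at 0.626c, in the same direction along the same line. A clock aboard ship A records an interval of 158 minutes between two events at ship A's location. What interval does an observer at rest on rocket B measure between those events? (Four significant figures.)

161.9 minutes

Transform ship A's velocity into rocket B's frame: (0.473 − 0.626)/(1 − 0.473·0.626) = −0.153/0.703902, so the relative speed is 0.21736c.
γ for this relative speed: γ = 1/√(1 − 0.0472454) = 1.0245.
The clock on ship A records proper time, so rocket B measures Δt = γΔτ = 1.0245 × 158 = 161.9 minutes.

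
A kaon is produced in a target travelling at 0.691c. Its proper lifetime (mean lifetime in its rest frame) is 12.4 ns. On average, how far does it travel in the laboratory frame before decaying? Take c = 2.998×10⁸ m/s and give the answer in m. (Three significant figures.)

3.55 m

γ = 1/√(1 − β²) = 1/√(1 − 0.477481) = 1/√0.522519 = 1/0.722855 = 1.3834.
Lab-frame lifetime: Δt = γτ = 1.3834 × 12.4 ns = 17.154 ns.
Distance: d = vΔt = 0.691 × 2.998×10⁸ m/s × 1.7154×10^-8 s = 3.55 m.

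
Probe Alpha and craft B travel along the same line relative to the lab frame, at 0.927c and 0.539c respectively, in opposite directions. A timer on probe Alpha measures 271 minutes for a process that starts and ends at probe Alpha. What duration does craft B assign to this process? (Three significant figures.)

1290 minutes

Speed of probe Alpha in craft B's frame: u = (v_A + v_B)/(1 + v_A v_B/c²) = (0.927 + 0.539)/(1 + 0.927×0.539) = 1.466/1.499653 = 0.97756; |u| = 0.97756c.
At |u| = 0.97756c, γ = (1 − 0.955624)^(−1/2) = 4.7471.
The clock on probe Alpha records proper time, so craft B measures Δt = γΔτ = 4.7471 × 271 = 1290 minutes.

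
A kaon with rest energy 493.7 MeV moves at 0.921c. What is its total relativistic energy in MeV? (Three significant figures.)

1270 MeV

γ = 1/√(1 − β²) = 1/√(1 − 0.848241) = 1/√0.151759 = 1/0.389563 = 2.567.
Total energy: E = γmc² = 2.567 × 493.7 MeV = 1270 MeV.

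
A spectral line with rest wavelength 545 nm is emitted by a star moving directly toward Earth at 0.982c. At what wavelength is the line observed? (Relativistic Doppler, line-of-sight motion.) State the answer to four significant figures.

Relativistic Doppler for wavelength: λ_obs = λ_src · √((1−β)/(1+β)).
With β = 0.982: factor = √(0.018/1.982) = 0.095298.
λ_obs = 545 × 0.095298 = 51.94 nm.

51.94 nm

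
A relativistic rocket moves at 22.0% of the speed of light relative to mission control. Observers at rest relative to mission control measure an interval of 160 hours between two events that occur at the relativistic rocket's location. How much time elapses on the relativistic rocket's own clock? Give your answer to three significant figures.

156 hours

γ = 1/√(1 − β²) = 1/√(1 − 0.0484) = 1/√0.9516 = 1/0.9755 = 1.0251.
The relativistic rocket's clock runs slow as seen from mission control, so Δτ = Δt/γ = 160/1.0251 = 156 hours.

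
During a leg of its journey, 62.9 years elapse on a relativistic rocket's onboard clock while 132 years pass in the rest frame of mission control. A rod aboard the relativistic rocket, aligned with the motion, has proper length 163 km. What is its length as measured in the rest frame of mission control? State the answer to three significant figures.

77.7 km

The time-dilation ratio gives γ = 132/62.9 = 2.09857.
The rod contracts by the same γ: 163 km / 2.09857 = 77.7 km.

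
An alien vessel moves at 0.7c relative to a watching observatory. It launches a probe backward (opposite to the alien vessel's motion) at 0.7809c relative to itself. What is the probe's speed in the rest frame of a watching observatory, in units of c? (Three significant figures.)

In units of c, u = (u' + v)/(1 + u'v) with u' = −0.7809 and v = 0.7.
Numerator: −0.7809 + 0.7 = −0.0809. Denominator: 1 + (−0.7809)(0.7) = 0.45337.
u = −0.0809/0.45337 = −0.17844, so the speed is 0.178c.

0.178c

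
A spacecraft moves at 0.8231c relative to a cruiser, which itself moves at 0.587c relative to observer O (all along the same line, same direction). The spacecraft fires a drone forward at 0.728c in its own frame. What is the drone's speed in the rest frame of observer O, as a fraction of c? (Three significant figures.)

First combine the drone and spacecraft (S''→S'): u₁ = (0.728 + 0.8231)/(1 + 0.728×0.8231) = 1.5511/1.5992168 = 0.96991.
Then combine with the cruiser (S'→S): u = (0.96991 + 0.587)/(1 + 0.96991×0.587) = 1.55691/1.56933717 = 0.99208.

0.992c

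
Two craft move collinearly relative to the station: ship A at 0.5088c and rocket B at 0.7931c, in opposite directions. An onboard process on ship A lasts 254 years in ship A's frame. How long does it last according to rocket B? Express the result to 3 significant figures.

680 years

Transform ship A's velocity into rocket B's frame: (0.5088 + 0.7931)/(1 + 0.5088·0.7931) = 1.3019/1.40352928, so the relative speed is 0.92759c.
γ for this relative speed: γ = 1/√(1 − 0.860423) = 2.6767.
Ship A's interval is proper; time dilation gives Δt_B = γΔτ = 2.6767 × 254 years = 680 years.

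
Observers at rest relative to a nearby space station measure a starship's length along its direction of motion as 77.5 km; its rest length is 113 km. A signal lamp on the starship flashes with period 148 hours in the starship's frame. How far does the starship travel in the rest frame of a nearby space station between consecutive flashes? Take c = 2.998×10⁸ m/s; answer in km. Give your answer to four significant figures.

Length contraction gives γ = L₀/L = 113/77.5 = 1.45806.
β = √(1 − 1/γ²) = 0.72775. Lab-frame period = γτ = 1.45806×148 hours = 215.79 hours. Distance = βc × γτ = 0.72775 × 2.998×10⁸ m/s × 776844 s = 1.6949×10^14 m = 1.695×10^11 km.

1.695×10^11 km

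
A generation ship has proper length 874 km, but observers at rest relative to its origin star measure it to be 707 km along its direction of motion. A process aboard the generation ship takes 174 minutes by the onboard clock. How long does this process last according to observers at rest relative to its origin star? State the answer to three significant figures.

215 minutes

Length contraction gives γ = L₀/L = 874/707 = 1.23621.
The same γ dilates the second interval: 1.23621 × 174 minutes = 215 minutes.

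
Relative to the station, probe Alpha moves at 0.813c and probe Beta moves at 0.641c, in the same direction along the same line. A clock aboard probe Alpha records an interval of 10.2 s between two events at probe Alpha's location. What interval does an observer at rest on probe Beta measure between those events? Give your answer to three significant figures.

10.9 s

Transform probe Alpha's velocity into probe Beta's frame: (0.813 − 0.641)/(1 − 0.813·0.641) = 0.172/0.478867, so the relative speed is 0.35918c.
At |u| = 0.35918c, γ = (1 − 0.12901)^(−1/2) = 1.0715.
The clock on probe Alpha records proper time, so probe Beta measures Δt = γΔτ = 1.0715 × 10.2 = 10.9 s.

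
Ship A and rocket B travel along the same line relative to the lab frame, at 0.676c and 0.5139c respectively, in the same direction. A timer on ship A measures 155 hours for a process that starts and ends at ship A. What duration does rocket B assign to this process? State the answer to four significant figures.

160.0 hours

Speed of ship A in rocket B's frame: u = (v_A − v_B)/(1 − v_A v_B/c²) = (0.676 − 0.5139)/(1 − 0.676×0.5139) = 0.1621/0.6526036 = 0.24839; |u| = 0.24839c.
γ for this relative speed: γ = 1/√(1 − 0.0616976) = 1.0324.
The clock on ship A records proper time, so rocket B measures Δt = γΔτ = 1.0324 × 155 = 160.0 hours.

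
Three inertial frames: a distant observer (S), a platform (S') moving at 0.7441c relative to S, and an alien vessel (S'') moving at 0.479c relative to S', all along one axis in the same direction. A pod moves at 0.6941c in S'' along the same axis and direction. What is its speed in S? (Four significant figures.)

First combine the pod and alien vessel (S''→S'): u₁ = (0.6941 + 0.479)/(1 + 0.6941×0.479) = 1.1731/1.3324739 = 0.88039.
Then combine with the platform (S'→S): u = (0.88039 + 0.7441)/(1 + 0.88039×0.7441) = 1.62449/1.655098199 = 0.98151.

0.9815c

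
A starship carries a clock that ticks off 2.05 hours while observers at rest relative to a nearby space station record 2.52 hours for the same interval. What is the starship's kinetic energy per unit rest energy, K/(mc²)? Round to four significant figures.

0.2293

The time-dilation ratio gives γ = 2.52/2.05 = 1.22927.
Since K = (γ−1)mc², K/(mc²) = 1.22927 − 1 = 0.2293.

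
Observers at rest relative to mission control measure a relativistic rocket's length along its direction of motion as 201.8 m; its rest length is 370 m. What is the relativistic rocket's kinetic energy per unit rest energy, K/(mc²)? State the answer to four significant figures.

Length contraction gives γ = L₀/L = 370/201.8 = 1.8335.
Since K = (γ−1)mc², K/(mc²) = 1.8335 − 1 = 0.8335.

0.8335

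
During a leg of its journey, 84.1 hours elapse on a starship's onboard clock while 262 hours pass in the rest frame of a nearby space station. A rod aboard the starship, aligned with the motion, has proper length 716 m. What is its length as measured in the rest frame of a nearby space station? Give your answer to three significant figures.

230 m

The time-dilation ratio gives γ = 262/84.1 = 3.11534.
L = L₀/γ = 716/3.11534 = 230 m.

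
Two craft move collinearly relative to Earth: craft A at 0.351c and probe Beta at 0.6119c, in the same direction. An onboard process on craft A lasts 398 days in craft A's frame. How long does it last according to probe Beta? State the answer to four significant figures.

422.0 days

Speed of craft A in probe Beta's frame: u = (v_A − v_B)/(1 − v_A v_B/c²) = (0.351 − 0.6119)/(1 − 0.351×0.6119) = −0.2609/0.7852231 = −0.33226; |u| = 0.33226c.
At |u| = 0.33226c, γ = (1 − 0.110397)^(−1/2) = 1.0602.
The clock on craft A records proper time, so probe Beta measures Δt = γΔτ = 1.0602 × 398 = 422.0 days.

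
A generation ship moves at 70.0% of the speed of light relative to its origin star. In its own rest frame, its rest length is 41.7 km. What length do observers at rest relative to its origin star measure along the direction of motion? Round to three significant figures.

29.8 km

γ = 1/√(1 − β²) = 1/√(1 − 0.49) = 1/√0.51 = 1/0.714143 = 1.4003.
Along the direction of motion the measured length is L₀/γ = 41.7/1.4003 = 29.8 km.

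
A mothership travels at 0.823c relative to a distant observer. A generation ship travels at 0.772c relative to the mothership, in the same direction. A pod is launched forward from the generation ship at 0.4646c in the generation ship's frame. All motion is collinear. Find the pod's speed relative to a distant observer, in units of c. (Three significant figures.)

Compose velocities in two stages. Stage 1 (into S'): u₁ = (0.4646+0.772)/(1+0.4646×0.772) = 0.91015.
Stage 2 (into S): u = (0.91015+0.823)/(1+0.91015×0.823) = 0.99091, so the speed is 0.991c.

0.991c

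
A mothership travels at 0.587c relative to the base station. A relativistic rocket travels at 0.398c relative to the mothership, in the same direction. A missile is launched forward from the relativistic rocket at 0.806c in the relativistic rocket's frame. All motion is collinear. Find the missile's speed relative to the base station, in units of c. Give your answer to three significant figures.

First combine the missile and relativistic rocket (S''→S'): u₁ = (0.806 + 0.398)/(1 + 0.806×0.398) = 1.204/1.320788 = 0.91158.
Then combine with the mothership (S'→S): u = (0.91158 + 0.587)/(1 + 0.91158×0.587) = 1.49858/1.53509746 = 0.97621.

0.976c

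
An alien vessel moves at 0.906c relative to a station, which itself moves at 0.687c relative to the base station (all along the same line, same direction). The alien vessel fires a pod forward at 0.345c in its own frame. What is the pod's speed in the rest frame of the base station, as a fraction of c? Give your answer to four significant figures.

0.9911c

Compose velocities in two stages. Stage 1 (into S'): u₁ = (0.345+0.906)/(1+0.345×0.906) = 0.95309.
Stage 2 (into S): u = (0.95309+0.687)/(1+0.95309×0.687) = 0.99113, so the speed is 0.9911c.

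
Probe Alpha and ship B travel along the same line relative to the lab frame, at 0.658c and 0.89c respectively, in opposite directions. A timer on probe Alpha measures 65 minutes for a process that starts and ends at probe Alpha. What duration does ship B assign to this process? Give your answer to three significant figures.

300 minutes

Transform probe Alpha's velocity into ship B's frame: (0.658 + 0.89)/(1 + 0.658·0.89) = 1.548/1.58562, so the relative speed is 0.97627c.
γ for this relative speed: γ = 1/√(1 − 0.953103) = 4.6177.
The clock on probe Alpha records proper time, so ship B measures Δt = γΔτ = 4.6177 × 65 = 300 minutes.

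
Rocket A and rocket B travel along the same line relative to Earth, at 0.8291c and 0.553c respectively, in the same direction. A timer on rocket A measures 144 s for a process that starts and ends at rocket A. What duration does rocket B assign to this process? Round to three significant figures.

The velocity of rocket A relative to rocket B is (0.8291 − 0.553)c / (1 − 0.8291×0.553) = 0.50987c; relative speed 0.50987c.
At |u| = 0.50987c, γ = (1 − 0.259967)^(−1/2) = 1.1625.
The clock on rocket A records proper time, so rocket B measures Δt = γΔτ = 1.1625 × 144 = 167 s.

167 s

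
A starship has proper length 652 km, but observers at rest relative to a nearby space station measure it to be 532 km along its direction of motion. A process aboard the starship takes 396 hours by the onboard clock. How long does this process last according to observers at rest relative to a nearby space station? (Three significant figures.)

Length contraction gives γ = L₀/L = 652/532 = 1.22556.
Δt = γΔτ = 1.22556 × 396 = 485 hours.

485 hours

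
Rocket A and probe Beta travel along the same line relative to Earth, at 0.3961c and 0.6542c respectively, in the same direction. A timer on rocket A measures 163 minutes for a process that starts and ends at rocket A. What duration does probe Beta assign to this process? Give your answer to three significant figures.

174 minutes

Transform rocket A's velocity into probe Beta's frame: (0.3961 − 0.6542)/(1 − 0.3961·0.6542) = −0.2581/0.74087138, so the relative speed is 0.34837c.
γ for this relative speed: γ = 1/√(1 − 0.121362) = 1.0668.
The clock on rocket A records proper time, so probe Beta measures Δt = γΔτ = 1.0668 × 163 = 174 minutes.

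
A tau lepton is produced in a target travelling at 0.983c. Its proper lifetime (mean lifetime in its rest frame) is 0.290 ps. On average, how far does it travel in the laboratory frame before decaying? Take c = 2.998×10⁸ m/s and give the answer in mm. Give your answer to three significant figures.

0.465 mm

γ = 1/√(1 − β²) = 1/√(1 − 0.966289) = 1/√0.033711 = 5.4465.
Lab-frame lifetime: Δt = γτ = 5.4465 × 0.290 ps = 1.5795 ps.
Distance: d = vΔt = 0.983 × 2.998×10⁸ m/s × 1.5795×10^-12 s = 4.65×10^-4 m = 0.465 mm.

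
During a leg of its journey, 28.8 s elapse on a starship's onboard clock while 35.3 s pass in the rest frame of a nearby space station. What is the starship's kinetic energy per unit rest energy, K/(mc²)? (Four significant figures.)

The time-dilation ratio gives γ = 35.3/28.8 = 1.22569.
K/(mc²) = γ − 1 = 1.22569 − 1 = 0.2257.

0.2257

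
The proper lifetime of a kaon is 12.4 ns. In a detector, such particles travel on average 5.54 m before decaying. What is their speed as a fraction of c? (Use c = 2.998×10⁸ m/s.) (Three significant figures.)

0.830c

d = βγcτ ⇒ βγ = d/(cτ) = 5.540 m / (3.71752 m) = 1.4902.
β = (βγ)/√(1+(βγ)²) = 1.4902/√3.2207 = 0.830.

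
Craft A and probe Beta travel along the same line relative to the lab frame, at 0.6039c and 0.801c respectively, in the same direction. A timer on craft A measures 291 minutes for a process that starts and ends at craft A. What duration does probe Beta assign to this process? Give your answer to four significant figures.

Transform craft A's velocity into probe Beta's frame: (0.6039 − 0.801)/(1 − 0.6039·0.801) = −0.1971/0.5162761, so the relative speed is 0.38177c.
At |u| = 0.38177c, γ = (1 − 0.145748)^(−1/2) = 1.0819.
The clock on craft A records proper time, so probe Beta measures Δt = γΔτ = 1.0819 × 291 = 314.8 minutes.

314.8 minutes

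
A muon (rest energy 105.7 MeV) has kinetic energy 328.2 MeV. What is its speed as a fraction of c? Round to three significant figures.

0.970c

K = (γ−1)mc², so γ = 1 + 328.2/105.7 = 4.105.
Then v/c = √(1 − γ⁻²) = √(1 − 0.0593436) = √0.9406564 = 0.970.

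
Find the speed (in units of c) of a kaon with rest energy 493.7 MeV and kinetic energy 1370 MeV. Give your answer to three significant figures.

γ = 1 + K/(mc²) = 1 + 1370/493.7 = 3.775.
β = √(1 − 1/γ²) = √(1 − 0.0701724) = √0.9298276 = 0.964.

0.964c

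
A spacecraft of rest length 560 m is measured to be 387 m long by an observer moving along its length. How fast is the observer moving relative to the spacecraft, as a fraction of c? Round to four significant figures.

Length contraction gives γ = L₀/L = 560/387 = 1.447.
β = √(1 − 1/γ²) = √0.522402 = 0.7228.

0.7228c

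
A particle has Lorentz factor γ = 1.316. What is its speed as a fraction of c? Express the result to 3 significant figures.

β = √(1 − 1/γ²) = √(1 − 1/1.731856) = √0.422585 = 0.650.

0.650c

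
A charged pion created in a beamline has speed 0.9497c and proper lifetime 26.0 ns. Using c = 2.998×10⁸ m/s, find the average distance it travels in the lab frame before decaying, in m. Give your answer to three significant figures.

23.6 m

γ = 1/√(1 − β²) = 1/√(1 − 0.90193009) = 1/√0.09806991 = 1/0.313161 = 3.1932.
Lab-frame lifetime: Δt = γτ = 3.1932 × 26.0 ns = 83.023 ns.
Distance: d = vΔt = 0.9497 × 2.998×10⁸ m/s × 8.3023×10^-8 s = 23.6 m.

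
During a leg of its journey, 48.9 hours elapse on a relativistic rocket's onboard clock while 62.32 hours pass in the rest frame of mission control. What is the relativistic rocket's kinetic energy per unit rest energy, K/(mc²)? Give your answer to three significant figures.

γ = Δt/Δτ = 62.32/48.9 = 1.27444.
Since K = (γ−1)mc², K/(mc²) = 1.27444 − 1 = 0.274.

0.274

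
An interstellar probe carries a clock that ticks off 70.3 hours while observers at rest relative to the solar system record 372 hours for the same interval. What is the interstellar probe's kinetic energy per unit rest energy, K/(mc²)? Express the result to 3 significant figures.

4.29

γ = Δt/Δτ = 372/70.3 = 5.29161.
Since K = (γ−1)mc², K/(mc²) = 5.29161 − 1 = 4.29.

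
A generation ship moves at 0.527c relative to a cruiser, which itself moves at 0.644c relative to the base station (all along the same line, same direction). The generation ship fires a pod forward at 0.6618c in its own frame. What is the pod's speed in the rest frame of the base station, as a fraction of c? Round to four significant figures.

First combine the pod and generation ship (S''→S'): u₁ = (0.6618 + 0.527)/(1 + 0.6618×0.527) = 1.1888/1.3487686 = 0.8814.
Then combine with the cruiser (S'→S): u = (0.8814 + 0.644)/(1 + 0.8814×0.644) = 1.5254/1.5676216 = 0.97307.

0.9731c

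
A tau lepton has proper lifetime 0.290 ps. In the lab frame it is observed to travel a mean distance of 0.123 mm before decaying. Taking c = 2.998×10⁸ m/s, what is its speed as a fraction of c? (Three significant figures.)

0.817c

Let x = d/(cτ) = 1.230×10^-4 m / (2.998×10⁸ m/s × 2.900×10^-13 s) = 1.4147. Since d = βγcτ, x = βγ = β/√(1−β²).
Solving: β² = x²/(1+x²) = 2.00138/3.00138 = 0.66682, so β = 0.817.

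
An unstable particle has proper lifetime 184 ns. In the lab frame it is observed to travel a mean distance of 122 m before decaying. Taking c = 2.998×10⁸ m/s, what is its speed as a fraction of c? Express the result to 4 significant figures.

0.9112c

Let x = d/(cτ) = 122.0 m / (2.998×10⁸ m/s × 1.840×10^-7 s) = 2.2116. Since d = βγcτ, x = βγ = β/√(1−β²).
Solving: β² = x²/(1+x²) = 4.89117/5.89117 = 0.830254, so β = 0.9112.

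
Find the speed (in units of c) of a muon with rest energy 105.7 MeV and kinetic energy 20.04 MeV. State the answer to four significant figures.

0.5416c

γ = 1 + K/(mc²) = 1 + 20.04/105.7 = 1.1896.
β = √(1 − 1/γ²) = √(1 − 0.70664) = √0.29336 = 0.5416.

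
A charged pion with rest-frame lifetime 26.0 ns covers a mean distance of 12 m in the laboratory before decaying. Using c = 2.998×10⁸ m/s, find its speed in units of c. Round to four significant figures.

0.8386c

d = βγcτ ⇒ βγ = d/(cτ) = 12.00 m / (7.7948 m) = 1.5395.
β = (βγ)/√(1+(βγ)²) = 1.5395/√3.37006 = 0.8386.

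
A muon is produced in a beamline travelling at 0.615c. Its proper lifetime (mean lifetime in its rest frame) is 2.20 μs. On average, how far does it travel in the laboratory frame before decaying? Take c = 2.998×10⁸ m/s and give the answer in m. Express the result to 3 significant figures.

514 m

γ = 1/√(1 − β²) = 1/√(1 − 0.378225) = 1/√0.621775 = 1/0.788527 = 1.2682.
Lab-frame lifetime: Δt = γτ = 1.2682 × 2.20 μs = 2.79 μs.
Distance: d = vΔt = 0.615 × 2.998×10⁸ m/s × 2.7900×10^-6 s = 514 m.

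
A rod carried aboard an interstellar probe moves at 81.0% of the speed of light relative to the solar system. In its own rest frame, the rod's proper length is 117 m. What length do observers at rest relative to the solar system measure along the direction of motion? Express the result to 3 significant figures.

Lorentz factor: γ = (1 − 0.6561)^(−1/2) = 1.7052.
Along the direction of motion the measured length is L₀/γ = 117/1.7052 = 68.6 m.

68.6 m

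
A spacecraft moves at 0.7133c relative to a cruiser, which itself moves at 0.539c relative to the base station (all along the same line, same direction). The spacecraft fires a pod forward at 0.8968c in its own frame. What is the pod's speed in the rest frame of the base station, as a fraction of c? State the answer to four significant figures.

0.9946c

Compose velocities in two stages. Stage 1 (into S'): u₁ = (0.8968+0.7133)/(1+0.8968×0.7133) = 0.98196.
Stage 2 (into S): u = (0.98196+0.539)/(1+0.98196×0.539) = 0.99456, so the speed is 0.9946c.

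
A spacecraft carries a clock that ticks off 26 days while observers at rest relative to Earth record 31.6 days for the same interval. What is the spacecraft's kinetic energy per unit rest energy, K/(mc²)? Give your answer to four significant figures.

0.2154

From Δt = γΔτ: γ = 31.6/26 = 1.21538.
K/(mc²) = γ − 1 = 1.21538 − 1 = 0.2154.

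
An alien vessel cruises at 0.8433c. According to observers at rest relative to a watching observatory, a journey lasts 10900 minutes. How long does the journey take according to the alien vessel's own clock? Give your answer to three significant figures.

γ = 1/√(1 − β²) = 1/√(1 − 0.71115489) = 1/√0.28884511 = 1/0.537443 = 1.8607.
The alien vessel's clock runs slow as seen from a watching observatory, so Δτ = Δt/γ = 10900/1.8607 = 5860 minutes.

5860 minutes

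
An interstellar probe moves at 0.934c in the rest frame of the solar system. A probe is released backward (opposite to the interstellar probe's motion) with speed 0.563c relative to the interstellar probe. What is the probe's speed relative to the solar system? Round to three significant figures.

0.782c

In units of c, u = (u' + v)/(1 + u'v) with u' = −0.563 and v = 0.934.
Numerator: −0.563 + 0.934 = 0.371. Denominator: 1 + (−0.563)(0.934) = 0.474158.
u = 0.371/0.474158 = 0.78244, so the speed is 0.782c.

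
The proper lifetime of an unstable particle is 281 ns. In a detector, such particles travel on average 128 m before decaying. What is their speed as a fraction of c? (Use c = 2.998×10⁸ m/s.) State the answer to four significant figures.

0.8353c

Let x = d/(cτ) = 128.0 m / (2.998×10⁸ m/s × 2.810×10^-7 s) = 1.5194. Since d = βγcτ, x = βγ = β/√(1−β²).
Solving: β² = x²/(1+x²) = 2.30858/3.30858 = 0.697756, so β = 0.8353.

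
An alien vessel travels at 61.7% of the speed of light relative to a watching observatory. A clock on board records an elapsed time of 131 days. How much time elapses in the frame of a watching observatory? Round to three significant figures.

166 days

γ = 1/√(1 − β²) = 1/√(1 − 0.380689) = 1/√0.619311 = 1/0.786963 = 1.2707.
Time dilation: Δt = γ·Δτ = 1.2707 × 131 = 166 days.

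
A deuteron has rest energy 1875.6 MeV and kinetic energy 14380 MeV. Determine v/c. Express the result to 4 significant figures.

0.9933

γ = 1 + K/(mc²) = 1 + 14380/1875.6 = 8.6669.
β = √(1 − 1/γ²) = √(1 − 0.0133129) = √0.9866871 = 0.9933.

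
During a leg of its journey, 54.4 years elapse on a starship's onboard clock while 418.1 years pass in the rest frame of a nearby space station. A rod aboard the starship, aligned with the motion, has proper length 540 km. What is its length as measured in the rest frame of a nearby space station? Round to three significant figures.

70.3 km

γ = Δt/Δτ = 418.1/54.4 = 7.68566.
The rod contracts by the same γ: 540 km / 7.68566 = 70.3 km.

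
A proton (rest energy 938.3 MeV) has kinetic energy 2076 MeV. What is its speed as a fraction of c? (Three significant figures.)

0.950c

K = (γ−1)mc², so γ = 1 + 2076/938.3 = 3.2125.
Then v/c = √(1 − γ⁻²) = √(1 − 0.0968978) = √0.9031022 = 0.950.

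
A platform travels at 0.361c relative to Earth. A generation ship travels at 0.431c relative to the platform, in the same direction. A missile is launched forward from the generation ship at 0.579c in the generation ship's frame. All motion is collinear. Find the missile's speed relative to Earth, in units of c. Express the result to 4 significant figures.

0.9052c

Apply u = (u'+v)/(1+u'v) twice. Missile in the platform frame: (0.579+0.431)/(1+0.579·0.431) = 1.01/1.249549 = 0.80829c.
That velocity, transformed to the rest frame of Earth: (0.80829+0.361)/(1+0.80829·0.361) = 1.16929/1.29179269 = 0.90517c.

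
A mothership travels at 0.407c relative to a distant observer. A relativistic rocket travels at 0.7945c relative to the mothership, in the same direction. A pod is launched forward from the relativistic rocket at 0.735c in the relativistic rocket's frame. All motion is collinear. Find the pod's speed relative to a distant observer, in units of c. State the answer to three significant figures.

0.985c

Compose velocities in two stages. Stage 1 (into S'): u₁ = (0.735+0.7945)/(1+0.735×0.7945) = 0.96562.
Stage 2 (into S): u = (0.96562+0.407)/(1+0.96562×0.407) = 0.98536, so the speed is 0.985c.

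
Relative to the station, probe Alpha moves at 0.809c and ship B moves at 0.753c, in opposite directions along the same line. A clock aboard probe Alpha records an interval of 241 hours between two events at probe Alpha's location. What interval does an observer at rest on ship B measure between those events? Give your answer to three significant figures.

1000 hours

Speed of probe Alpha in ship B's frame: u = (v_A + v_B)/(1 + v_A v_B/c²) = (0.809 + 0.753)/(1 + 0.809×0.753) = 1.562/1.609177 = 0.97068; |u| = 0.97068c.
At |u| = 0.97068c, γ = (1 − 0.94222)^(−1/2) = 4.1602.
The clock on probe Alpha records proper time, so ship B measures Δt = γΔτ = 4.1602 × 241 = 1000 hours.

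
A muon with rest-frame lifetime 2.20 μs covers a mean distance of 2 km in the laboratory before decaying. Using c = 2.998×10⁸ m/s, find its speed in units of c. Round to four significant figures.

0.9497c

d = βγcτ ⇒ βγ = d/(cτ) = 2000 m / (659.56 m) = 3.0323.
β = (βγ)/√(1+(βγ)²) = 3.0323/√10.19484 = 0.9497.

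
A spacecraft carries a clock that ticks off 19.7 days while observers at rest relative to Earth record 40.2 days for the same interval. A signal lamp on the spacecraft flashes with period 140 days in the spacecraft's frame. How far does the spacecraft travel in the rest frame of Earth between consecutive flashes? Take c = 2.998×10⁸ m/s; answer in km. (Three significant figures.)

6.45×10^12 km

γ = Δt/Δτ = 40.2/19.7 = 2.04061.
β = √(1 − 1/γ²) = 0.87169. Lab-frame period = γτ = 2.04061×140 days = 285.69 days. Distance = βc × γτ = 0.87169 × 2.998×10⁸ m/s × 24683616 s = 6.4506×10^15 m = 6.45×10^12 km.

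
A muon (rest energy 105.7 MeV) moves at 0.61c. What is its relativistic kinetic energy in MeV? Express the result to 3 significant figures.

Lorentz factor: γ = (1 − 0.3721)^(−1/2) = 1.26199.
Kinetic energy: K = (γ − 1)mc² = (1.26199 − 1) × 105.7 MeV = 0.26199 × 105.7 = 27.7 MeV.

27.7 MeV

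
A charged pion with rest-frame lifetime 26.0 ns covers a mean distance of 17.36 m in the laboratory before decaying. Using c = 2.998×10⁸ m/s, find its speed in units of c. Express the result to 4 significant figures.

d = βγcτ ⇒ βγ = d/(cτ) = 17.36 m / (7.7948 m) = 2.2271.
β = (βγ)/√(1+(βγ)²) = 2.2271/√5.95997 = 0.9123.

0.9123c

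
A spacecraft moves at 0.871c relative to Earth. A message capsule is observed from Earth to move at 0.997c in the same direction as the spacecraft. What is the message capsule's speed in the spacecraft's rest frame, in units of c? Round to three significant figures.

0.957c

Transform to the spacecraft's frame: u' = (u − v)/(1 − uv/c²).
u' = (0.997 − 0.871)/(1 − 0.997×0.871) = 0.126/0.131613 = 0.95735.
Speed in the spacecraft's frame: 0.957c (in the same direction).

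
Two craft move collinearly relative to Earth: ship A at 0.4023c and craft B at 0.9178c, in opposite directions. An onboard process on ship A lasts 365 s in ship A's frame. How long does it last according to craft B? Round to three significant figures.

Transform ship A's velocity into craft B's frame: (0.4023 + 0.9178)/(1 + 0.4023·0.9178) = 1.3201/1.36923094, so the relative speed is 0.96412c.
γ for this relative speed: γ = 1/√(1 − 0.929527) = 3.7669.
The clock on ship A records proper time, so craft B measures Δt = γΔτ = 3.7669 × 365 = 1370 s.

1370 s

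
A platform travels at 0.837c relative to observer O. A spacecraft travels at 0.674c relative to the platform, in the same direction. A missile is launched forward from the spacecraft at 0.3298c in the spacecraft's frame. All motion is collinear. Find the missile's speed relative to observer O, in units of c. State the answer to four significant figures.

0.9827c

Apply u = (u'+v)/(1+u'v) twice. Missile in the platform frame: (0.3298+0.674)/(1+0.3298·0.674) = 1.0038/1.2222852 = 0.82125c.
That velocity, transformed to the rest frame of observer O: (0.82125+0.837)/(1+0.82125·0.837) = 1.65825/1.68738625 = 0.98273c.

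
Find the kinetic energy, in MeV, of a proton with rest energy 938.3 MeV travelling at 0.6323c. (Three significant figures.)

273 MeV

γ = 1/√(1 − β²) = 1/√(1 − 0.39980329) = 1/√0.60019671 = 1/0.774724 = 1.29078.
Kinetic energy: K = (γ − 1)mc² = (1.29078 − 1) × 938.3 MeV = 0.29078 × 938.3 = 273 MeV.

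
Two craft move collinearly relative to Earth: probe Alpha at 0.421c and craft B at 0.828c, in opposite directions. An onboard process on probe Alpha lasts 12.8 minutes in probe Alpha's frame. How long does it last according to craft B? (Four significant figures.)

33.94 minutes

Transform probe Alpha's velocity into craft B's frame: (0.421 + 0.828)/(1 + 0.421·0.828) = 1.249/1.348588, so the relative speed is 0.92615c.
γ for this relative speed: γ = 1/√(1 − 0.857754) = 2.6514.
Probe Alpha's interval is proper; time dilation gives Δt_B = γΔτ = 2.6514 × 12.8 minutes = 33.94 minutes.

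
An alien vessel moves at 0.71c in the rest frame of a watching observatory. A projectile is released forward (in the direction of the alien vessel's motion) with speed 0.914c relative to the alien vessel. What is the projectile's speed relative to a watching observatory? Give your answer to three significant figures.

In units of c, u = (u' + v)/(1 + u'v) with u' = 0.914 and v = 0.71.
Numerator: 0.914 + 0.71 = 1.624. Denominator: 1 + (0.914)(0.71) = 1.64894.
u = 1.624/1.64894 = 0.98488, so the speed is 0.985c.

0.985c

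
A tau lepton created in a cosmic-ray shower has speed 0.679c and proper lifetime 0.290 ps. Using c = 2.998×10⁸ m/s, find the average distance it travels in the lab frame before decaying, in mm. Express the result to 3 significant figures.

0.0804 mm

γ = 1/√(1 − β²) = 1/√(1 − 0.461041) = 1/√0.538959 = 1/0.734138 = 1.3621.
Lab-frame lifetime: Δt = γτ = 1.3621 × 0.290 ps = 0.39501 ps.
Distance: d = vΔt = 0.679 × 2.998×10⁸ m/s × 3.9501×10^-13 s = 8.04×10^-5 m = 0.0804 mm.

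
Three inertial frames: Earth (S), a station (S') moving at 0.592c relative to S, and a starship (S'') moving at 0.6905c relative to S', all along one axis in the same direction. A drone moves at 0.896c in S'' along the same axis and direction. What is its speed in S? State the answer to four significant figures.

0.9949c

Apply u = (u'+v)/(1+u'v) twice. Drone in the station frame: (0.896+0.6905)/(1+0.896·0.6905) = 1.5865/1.618688 = 0.98011c.
That velocity, transformed to the rest frame of Earth: (0.98011+0.592)/(1+0.98011·0.592) = 1.57211/1.58022512 = 0.99486c.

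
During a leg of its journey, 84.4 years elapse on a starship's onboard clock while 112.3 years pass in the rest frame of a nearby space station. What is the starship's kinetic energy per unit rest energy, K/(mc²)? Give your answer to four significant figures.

0.3306

γ = Δt/Δτ = 112.3/84.4 = 1.33057.
K/(mc²) = γ − 1 = 1.33057 − 1 = 0.3306.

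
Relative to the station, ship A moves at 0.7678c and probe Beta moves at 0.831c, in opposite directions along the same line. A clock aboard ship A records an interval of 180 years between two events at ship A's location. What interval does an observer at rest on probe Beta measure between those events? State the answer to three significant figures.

827 years

Transform ship A's velocity into probe Beta's frame: (0.7678 + 0.831)/(1 + 0.7678·0.831) = 1.5988/1.6380418, so the relative speed is 0.97604c.
γ for this relative speed: γ = 1/√(1 − 0.952654) = 4.5958.
The clock on ship A records proper time, so probe Beta measures Δt = γΔτ = 4.5958 × 180 = 827 years.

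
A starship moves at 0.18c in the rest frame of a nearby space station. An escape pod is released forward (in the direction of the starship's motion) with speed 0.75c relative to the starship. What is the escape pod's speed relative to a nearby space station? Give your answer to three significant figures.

In units of c, u = (u' + v)/(1 + u'v) with u' = 0.75 and v = 0.18.
Numerator: 0.75 + 0.18 = 0.93. Denominator: 1 + (0.75)(0.18) = 1.135.
u = 0.93/1.135 = 0.81938, so the speed is 0.819c.

0.819c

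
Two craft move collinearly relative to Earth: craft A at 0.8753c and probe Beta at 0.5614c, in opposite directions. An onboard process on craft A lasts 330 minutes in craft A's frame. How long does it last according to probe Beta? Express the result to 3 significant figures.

Transform craft A's velocity into probe Beta's frame: (0.8753 + 0.5614)/(1 + 0.8753·0.5614) = 1.4367/1.49139342, so the relative speed is 0.96333c.
At |u| = 0.96333c, γ = (1 − 0.928005)^(−1/2) = 3.7269.
The clock on craft A records proper time, so probe Beta measures Δt = γΔτ = 3.7269 × 330 = 1230 minutes.

1230 minutes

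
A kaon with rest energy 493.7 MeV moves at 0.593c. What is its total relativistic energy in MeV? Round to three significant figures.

β² = 0.351649, so γ = 1/√0.648351 = 1.2419.
Total energy: E = γmc² = 1.2419 × 493.7 MeV = 613 MeV.

613 MeV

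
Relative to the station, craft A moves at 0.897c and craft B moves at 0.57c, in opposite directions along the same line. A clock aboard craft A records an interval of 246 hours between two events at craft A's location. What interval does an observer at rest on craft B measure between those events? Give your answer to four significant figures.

1024 hours

Speed of craft A in craft B's frame: u = (v_A + v_B)/(1 + v_A v_B/c²) = (0.897 + 0.57)/(1 + 0.897×0.57) = 1.467/1.51129 = 0.97069; |u| = 0.97069c.
γ for this relative speed: γ = 1/√(1 − 0.942239) = 4.1609.
Craft A's interval is proper; time dilation gives Δt_B = γΔτ = 4.1609 × 246 hours = 1024 hours.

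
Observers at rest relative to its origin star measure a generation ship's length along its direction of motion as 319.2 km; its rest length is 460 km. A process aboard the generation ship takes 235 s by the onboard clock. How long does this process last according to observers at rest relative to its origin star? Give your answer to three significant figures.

From L = L₀/γ: γ = 460/319.2 = 1.4411.
The same γ dilates the second interval: 1.4411 × 235 s = 339 s.

339 s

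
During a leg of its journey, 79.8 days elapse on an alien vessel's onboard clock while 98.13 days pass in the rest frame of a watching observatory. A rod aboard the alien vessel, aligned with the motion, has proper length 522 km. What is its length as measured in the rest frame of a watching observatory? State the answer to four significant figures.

The time-dilation ratio gives γ = 98.13/79.8 = 1.2297.
L = L₀/γ = 522/1.2297 = 424.5 km.

424.5 km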